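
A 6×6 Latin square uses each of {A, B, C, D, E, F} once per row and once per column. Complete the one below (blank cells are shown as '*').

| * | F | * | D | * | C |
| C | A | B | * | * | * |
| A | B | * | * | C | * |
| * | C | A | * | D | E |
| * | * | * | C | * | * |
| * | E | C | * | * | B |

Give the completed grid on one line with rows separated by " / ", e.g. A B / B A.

B F E D A C / C A B F E D / A B D E C F / F C A B D E / E D F C B A / D E C A F B

(r1,c3): row 1 has {C,D,F}; column 3 has {A,B,C}, so it must be E.
(r5,c2): row 5 has {C}; column 2 has {A,B,C,E,F}, so it must be D.
(r5,c3): row 5 has {C,D}; column 3 has {A,B,C,E}, so it must be F.
(r5,c6): row 5 has {C,D,F}; column 6 has {B,C,E}, so it must be A.
(r1,c1): row 1 has {C,D,E,F}; column 1 has {A,C}, so it must be B.
(r1,c5): row 1 has {B,C,D,E,F}; column 5 has {C,D}, so it must be A.
(r3,c3): row 3 has {A,B,C}; column 3 has {A,B,C,E,F}, so it must be D.
(r3,c6): row 3 has {A,B,C,D}; column 6 has {A,B,C,E}, so it must be F.
(r4,c1): row 4 has {A,C,D,E}; column 1 has {A,B,C}, so it must be F.
(r4,c4): row 4 has {A,C,D,E,F}; column 4 has {C,D}, so it must be B.
(r5,c1): row 5 has {A,C,D,F}; column 1 has {A,B,C,F}, so it must be E.
(r5,c5): row 5 has {A,C,D,E,F}; column 5 has {A,C,D}, so it must be B.
(r6,c1): row 6 has {B,C,E}; column 1 has {A,B,C,E,F}, so it must be D.
(r6,c5): row 6 has {B,C,D,E}; column 5 has {A,B,C,D}, so it must be F.
(r2,c5): row 2 has {A,B,C}; column 5 has {A,B,C,D,F}, so it must be E.
(r2,c6): row 2 has {A,B,C,E}; column 6 has {A,B,C,E,F}, so it must be D.
(r3,c4): row 3 has {A,B,C,D,F}; column 4 has {B,C,D}, so it must be E.
(r6,c4): row 6 has {B,C,D,E,F}; column 4 has {B,C,D,E}, so it must be A.
(r2,c4): row 2 has {A,B,C,D,E}; column 4 has {A,B,C,D,E}, so it must be F.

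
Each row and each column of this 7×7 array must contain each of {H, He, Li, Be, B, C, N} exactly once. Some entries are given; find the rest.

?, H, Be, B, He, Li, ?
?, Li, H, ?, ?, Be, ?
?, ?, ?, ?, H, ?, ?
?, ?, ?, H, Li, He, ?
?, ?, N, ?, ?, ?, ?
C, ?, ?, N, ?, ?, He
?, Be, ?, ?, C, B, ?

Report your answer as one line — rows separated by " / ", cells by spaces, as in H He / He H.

N H Be B He Li C / He Li H C N Be B / Be C B He H N Li / B N C H Li He Be / Li He N Be B C H / C B Li N Be H He / H Be He Li C B N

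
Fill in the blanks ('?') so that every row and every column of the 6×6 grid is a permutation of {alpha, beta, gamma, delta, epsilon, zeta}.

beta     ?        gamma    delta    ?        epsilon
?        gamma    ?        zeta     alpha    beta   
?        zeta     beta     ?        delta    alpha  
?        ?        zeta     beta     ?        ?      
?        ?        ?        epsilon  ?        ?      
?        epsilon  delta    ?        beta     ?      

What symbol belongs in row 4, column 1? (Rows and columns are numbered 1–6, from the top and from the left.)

row 1 has {beta,gamma,delta,epsilon}; column 2 has {gamma,epsilon,zeta} — only alpha is left for (r1,c2).
row 1 has {alpha,beta,gamma,delta,epsilon}; column 5 has {alpha,beta,delta} — only zeta is left for (r1,c5).
row 2 has {alpha,beta,gamma,zeta}; column 3 has {beta,gamma,delta,zeta} — only epsilon is left for (r2,c3).
row 3 has {alpha,beta,delta,zeta}; column 4 has {beta,delta,epsilon,zeta} — only gamma is left for (r3,c4).
row 4 has {beta,zeta}; column 2 has {alpha,gamma,epsilon,zeta} — only delta is left for (r4,c2).
row 4 has {beta,delta,zeta}; column 6 has {alpha,beta,epsilon} — only gamma is left for (r4,c6).
row 5 has {epsilon}; column 2 has {alpha,gamma,delta,epsilon,zeta} — only beta is left for (r5,c2).
row 5 has {beta,epsilon}; column 3 has {beta,gamma,delta,epsilon,zeta} — only alpha is left for (r5,c3).
row 5 has {alpha,beta,epsilon}; column 5 has {alpha,beta,delta,zeta} — only gamma is left for (r5,c5).
row 6 has {beta,delta,epsilon}; column 4 has {beta,gamma,delta,epsilon,zeta} — only alpha is left for (r6,c4).
row 6 has {alpha,beta,delta,epsilon}; column 6 has {alpha,beta,gamma,epsilon} — only zeta is left for (r6,c6).
row 2 has {alpha,beta,gamma,epsilon,zeta}; column 1 has {beta} — only delta is left for (r2,c1).
row 3 has {alpha,beta,gamma,delta,zeta}; column 1 has {beta,delta} — only epsilon is left for (r3,c1).
row 4 has {beta,gamma,delta,zeta}; column 1 has {beta,delta,epsilon} — only alpha is left for (r4,c1).

alpha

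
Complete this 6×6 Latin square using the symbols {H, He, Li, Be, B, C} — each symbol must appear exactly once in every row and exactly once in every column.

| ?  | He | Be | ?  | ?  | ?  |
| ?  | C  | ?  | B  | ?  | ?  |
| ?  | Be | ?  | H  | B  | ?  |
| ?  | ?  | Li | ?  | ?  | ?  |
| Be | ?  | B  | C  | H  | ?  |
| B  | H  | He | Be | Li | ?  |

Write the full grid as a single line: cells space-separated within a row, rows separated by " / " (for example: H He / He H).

H He Be Li C B / Li C H B He Be / He Be C H B Li / C B Li He Be H / Be Li B C H He / B H He Be Li C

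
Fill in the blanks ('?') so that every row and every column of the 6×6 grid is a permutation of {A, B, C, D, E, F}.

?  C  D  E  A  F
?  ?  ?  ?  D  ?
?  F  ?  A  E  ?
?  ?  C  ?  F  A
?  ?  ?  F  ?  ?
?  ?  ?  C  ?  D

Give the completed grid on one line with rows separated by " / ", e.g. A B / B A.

(r1,c1) = B
(r2,c4) = B
(r3,c3) = B
(r3,c6) = C
(r4,c4) = D
(r6,c5) = B
(r2,c6) = E
(r3,c1) = D
(r4,c1) = E
(r4,c2) = B
(r5,c5) = C
(r5,c6) = B
(r2,c2) = A
(r2,c3) = F
(r5,c1) = A
(r5,c3) = E
(r6,c1) = F
(r6,c2) = E
(r6,c3) = A
(r2,c1) = C
(r5,c2) = D

B C D E A F / C A F B D E / D F B A E C / E B C D F A / A D E F C B / F E A C B D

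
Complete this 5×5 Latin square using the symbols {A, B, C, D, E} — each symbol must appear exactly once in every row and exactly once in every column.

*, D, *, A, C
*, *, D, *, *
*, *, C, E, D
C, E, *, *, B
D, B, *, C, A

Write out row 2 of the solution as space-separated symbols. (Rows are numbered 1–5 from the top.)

A C D B E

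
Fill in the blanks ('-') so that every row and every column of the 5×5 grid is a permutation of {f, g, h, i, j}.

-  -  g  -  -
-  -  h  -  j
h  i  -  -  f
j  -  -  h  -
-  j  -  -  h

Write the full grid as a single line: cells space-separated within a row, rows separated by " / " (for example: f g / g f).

f h g j i / i g h f j / h i j g f / j f i h g / g j f i h

(r1,c5): row 1 has {g}; column 5 has {f,h,j}, so it must be i.
(r3,c3): row 3 has {f,h,i}; column 3 has {g,h}, so it must be j.
(r3,c4): row 3 has {f,h,i,j}; column 4 has {h}, so it must be g.
(r4,c5): row 4 has {h,j}; column 5 has {f,h,i,j}, so it must be g.
(r1,c1): row 1 has {g,i}; column 1 has {h,j}, so it must be f.
(r1,c2): row 1 has {f,g,i}; column 2 has {i,j}, so it must be h.
(r1,c4): row 1 has {f,g,h,i}; column 4 has {g,h}, so it must be j.
(r4,c2): row 4 has {g,h,j}; column 2 has {h,i,j}, so it must be f.
(r4,c3): row 4 has {f,g,h,j}; column 3 has {g,h,j}, so it must be i.
(r5,c3): row 5 has {h,j}; column 3 has {g,h,i,j}, so it must be f.
(r5,c4): row 5 has {f,h,j}; column 4 has {g,h,j}, so it must be i.
(r2,c2): row 2 has {h,j}; column 2 has {f,h,i,j}, so it must be g.
(r2,c4): row 2 has {g,h,j}; column 4 has {g,h,i,j}, so it must be f.
(r5,c1): row 5 has {f,h,i,j}; column 1 has {f,h,j}, so it must be g.
(r2,c1): row 2 has {f,g,h,j}; column 1 has {f,g,h,j}, so it must be i.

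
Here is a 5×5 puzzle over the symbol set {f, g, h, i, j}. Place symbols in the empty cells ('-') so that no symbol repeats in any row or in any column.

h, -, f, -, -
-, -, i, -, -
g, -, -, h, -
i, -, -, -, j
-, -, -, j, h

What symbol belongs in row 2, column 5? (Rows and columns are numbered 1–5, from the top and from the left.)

f

(r3,c3) = j
(r5,c1) = f
(r5,c3) = g
(r2,c1) = j
(r4,c3) = h
(r5,c2) = i
(r3,c2) = f
(r3,c5) = i
(r4,c2) = g
(r4,c4) = f
(r1,c2) = j
(r1,c5) = g
(r2,c2) = h
(r2,c4) = g
(r2,c5) = f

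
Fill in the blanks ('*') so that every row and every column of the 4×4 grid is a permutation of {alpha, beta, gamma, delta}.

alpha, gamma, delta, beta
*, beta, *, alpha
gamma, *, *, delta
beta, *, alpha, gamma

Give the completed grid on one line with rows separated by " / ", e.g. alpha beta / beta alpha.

alpha gamma delta beta / delta beta gamma alpha / gamma alpha beta delta / beta delta alpha gamma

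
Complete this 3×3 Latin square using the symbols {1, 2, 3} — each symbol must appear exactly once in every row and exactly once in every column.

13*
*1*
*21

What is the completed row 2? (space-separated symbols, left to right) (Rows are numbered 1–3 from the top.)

2 1 3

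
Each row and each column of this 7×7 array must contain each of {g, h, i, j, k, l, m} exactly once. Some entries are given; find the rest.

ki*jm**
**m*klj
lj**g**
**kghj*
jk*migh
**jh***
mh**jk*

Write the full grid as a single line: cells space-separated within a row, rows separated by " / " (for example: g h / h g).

At row 1, column 6: row 1 has {i,j,k,m}; column 6 has {g,j,k,l}; that leaves h.
At row 2, column 2: row 2 has {j,k,l,m}; column 2 has {h,i,j,k}; that leaves g.
At row 2, column 4: row 2 has {g,j,k,l,m}; column 4 has {g,h,j,m}; that leaves i.
At row 3, column 4: row 3 has {g,j,l}; column 4 has {g,h,i,j,m}; that leaves k.
At row 4, column 1: row 4 has {g,h,j,k}; column 1 has {j,k,l,m}; that leaves i.
At row 5, column 3: row 5 has {g,h,i,j,k,m}; column 3 has {j,k,m}; that leaves l.
At row 6, column 1: row 6 has {h,j}; column 1 has {i,j,k,l,m}; that leaves g.
At row 6, column 5: row 6 has {g,h,j}; column 5 has {g,h,i,j,k,m}; that leaves l.
At row 7, column 4: row 7 has {h,j,k,m}; column 4 has {g,h,i,j,k,m}; that leaves l.
At row 1, column 3: row 1 has {h,i,j,k,m}; column 3 has {j,k,l,m}; that leaves g.
At row 1, column 7: row 1 has {g,h,i,j,k,m}; column 7 has {h,j}; that leaves l.
At row 2, column 1: row 2 has {g,i,j,k,l,m}; column 1 has {g,i,j,k,l,m}; that leaves h.
At row 4, column 7: row 4 has {g,h,i,j,k}; column 7 has {h,j,l}; that leaves m.
At row 6, column 2: row 6 has {g,h,j,l}; column 2 has {g,h,i,j,k}; that leaves m.
At row 6, column 6: row 6 has {g,h,j,l,m}; column 6 has {g,h,j,k,l}; that leaves i.
At row 6, column 7: row 6 has {g,h,i,j,l,m}; column 7 has {h,j,l,m}; that leaves k.
At row 7, column 3: row 7 has {h,j,k,l,m}; column 3 has {g,j,k,l,m}; that leaves i.
At row 7, column 7: row 7 has {h,i,j,k,l,m}; column 7 has {h,j,k,l,m}; that leaves g.
At row 3, column 3: row 3 has {g,j,k,l}; column 3 has {g,i,j,k,l,m}; that leaves h.
At row 3, column 6: row 3 has {g,h,j,k,l}; column 6 has {g,h,i,j,k,l}; that leaves m.
At row 3, column 7: row 3 has {g,h,j,k,l,m}; column 7 has {g,h,j,k,l,m}; that leaves i.
At row 4, column 2: row 4 has {g,h,i,j,k,m}; column 2 has {g,h,i,j,k,m}; that leaves l.

k i g j m h l / h g m i k l j / l j h k g m i / i l k g h j m / j k l m i g h / g m j h l i k / m h i l j k g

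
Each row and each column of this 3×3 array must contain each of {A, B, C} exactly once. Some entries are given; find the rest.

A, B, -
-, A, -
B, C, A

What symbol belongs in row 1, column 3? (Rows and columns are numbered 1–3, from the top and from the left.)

row 1 has {A,B}; column 3 has {A} — only C is left for (r1,c3).

C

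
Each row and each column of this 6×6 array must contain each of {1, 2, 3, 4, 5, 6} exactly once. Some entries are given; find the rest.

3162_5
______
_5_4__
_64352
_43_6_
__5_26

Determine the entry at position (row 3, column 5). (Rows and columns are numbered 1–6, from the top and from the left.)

1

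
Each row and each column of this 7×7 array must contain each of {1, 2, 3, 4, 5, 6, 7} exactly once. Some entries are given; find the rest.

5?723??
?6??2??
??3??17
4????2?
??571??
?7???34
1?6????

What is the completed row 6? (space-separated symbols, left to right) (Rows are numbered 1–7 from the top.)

6 7 2 1 5 3 4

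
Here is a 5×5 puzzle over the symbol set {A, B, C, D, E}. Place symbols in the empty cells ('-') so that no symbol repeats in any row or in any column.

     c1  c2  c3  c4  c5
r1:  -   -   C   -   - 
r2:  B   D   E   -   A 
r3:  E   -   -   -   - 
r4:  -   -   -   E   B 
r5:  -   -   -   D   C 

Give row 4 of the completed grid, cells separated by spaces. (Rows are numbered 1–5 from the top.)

C A D E B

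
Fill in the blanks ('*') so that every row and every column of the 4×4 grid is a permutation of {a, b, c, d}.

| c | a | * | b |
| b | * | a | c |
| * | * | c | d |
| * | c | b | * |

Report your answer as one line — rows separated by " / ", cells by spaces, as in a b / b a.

c a d b / b d a c / a b c d / d c b a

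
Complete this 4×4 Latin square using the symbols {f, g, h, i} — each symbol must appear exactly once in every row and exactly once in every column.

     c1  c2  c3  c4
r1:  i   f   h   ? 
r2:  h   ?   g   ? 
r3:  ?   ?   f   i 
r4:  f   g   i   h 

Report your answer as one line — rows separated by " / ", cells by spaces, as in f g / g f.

i f h g / h i g f / g h f i / f g i h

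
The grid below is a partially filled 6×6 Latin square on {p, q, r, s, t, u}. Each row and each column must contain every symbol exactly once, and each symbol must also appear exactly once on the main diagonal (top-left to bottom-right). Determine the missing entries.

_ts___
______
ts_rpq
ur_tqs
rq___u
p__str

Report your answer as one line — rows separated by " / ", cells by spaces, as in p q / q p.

q t s u r p / s p r q u t / t s u r p q / u r p t q s / r q t p s u / p u q s t r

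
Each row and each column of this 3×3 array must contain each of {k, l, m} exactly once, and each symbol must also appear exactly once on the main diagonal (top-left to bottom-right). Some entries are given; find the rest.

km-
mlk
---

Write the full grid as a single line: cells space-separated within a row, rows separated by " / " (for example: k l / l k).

k m l / m l k / l k m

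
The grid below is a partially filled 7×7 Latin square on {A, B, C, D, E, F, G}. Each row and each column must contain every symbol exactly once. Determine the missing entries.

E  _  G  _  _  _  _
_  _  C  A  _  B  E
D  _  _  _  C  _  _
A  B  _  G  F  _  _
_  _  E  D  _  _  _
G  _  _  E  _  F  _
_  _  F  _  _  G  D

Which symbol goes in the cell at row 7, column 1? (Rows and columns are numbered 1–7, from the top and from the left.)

(r2,c1): row 2 has {A,B,C,E}; column 1 has {A,D,E,G}, so it must be F.
(r4,c3): row 4 has {A,B,F,G}; column 3 has {C,E,F,G}, so it must be D.
(r4,c7): row 4 has {A,B,D,F,G}; column 7 has {D,E}, so it must be C.
(r4,c6): row 4 has {A,B,C,D,F,G}; column 6 has {B,F,G}, so it must be E.
(r3,c6): row 3 has {C,D}; column 6 has {B,E,F,G}, so it must be A.
(r5,c6): row 5 has {D,E}; column 6 has {A,B,E,F,G}, so it must be C.
(r1,c6): row 1 has {E,G}; column 6 has {A,B,C,E,F,G}, so it must be D.
(r3,c3): row 3 has {A,C,D}; column 3 has {C,D,E,F,G}, so it must be B.
(r3,c4): row 3 has {A,B,C,D}; column 4 has {A,D,E,G}, so it must be F.
(r3,c7): row 3 has {A,B,C,D,F}; column 7 has {C,D,E}, so it must be G.
(r5,c1): row 5 has {C,D,E}; column 1 has {A,D,E,F,G}, so it must be B.
(r6,c3): row 6 has {E,F,G}; column 3 has {B,C,D,E,F,G}, so it must be A.
(r6,c7): row 6 has {A,E,F,G}; column 7 has {C,D,E,G}, so it must be B.
(r7,c1): row 7 has {D,F,G}; column 1 has {A,B,D,E,F,G}, so it must be C.

C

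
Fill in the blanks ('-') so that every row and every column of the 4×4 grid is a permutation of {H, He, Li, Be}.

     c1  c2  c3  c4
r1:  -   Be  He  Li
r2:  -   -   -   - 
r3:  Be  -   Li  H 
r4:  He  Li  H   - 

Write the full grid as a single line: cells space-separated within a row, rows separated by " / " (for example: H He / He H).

H Be He Li / Li H Be He / Be He Li H / He Li H Be

row 1 has {He,Li,Be}; column 1 has {He,Be} — only H is left for (r1,c1).
row 2 is empty so far; column 1 has {H,He,Be} — only Li is left for (r2,c1).
row 2 has {Li}; column 3 has {H,He,Li} — only Be is left for (r2,c3).
row 2 has {Li,Be}; column 4 has {H,Li} — only He is left for (r2,c4).
row 3 has {H,Li,Be}; column 2 has {Li,Be} — only He is left for (r3,c2).
row 4 has {H,He,Li}; column 4 has {H,He,Li} — only Be is left for (r4,c4).
row 2 has {He,Li,Be}; column 2 has {He,Li,Be} — only H is left for (r2,c2).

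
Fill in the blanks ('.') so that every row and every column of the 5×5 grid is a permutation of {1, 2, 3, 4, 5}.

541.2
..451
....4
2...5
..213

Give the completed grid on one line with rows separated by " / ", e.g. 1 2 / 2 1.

5 4 1 3 2 / 3 2 4 5 1 / 1 3 5 2 4 / 2 1 3 4 5 / 4 5 2 1 3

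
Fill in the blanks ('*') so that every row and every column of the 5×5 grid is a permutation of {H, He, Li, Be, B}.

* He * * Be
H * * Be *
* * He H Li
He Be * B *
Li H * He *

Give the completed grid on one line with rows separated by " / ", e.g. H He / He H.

(r1,c1) = B
(r1,c4) = Li
(r3,c1) = Be
(r3,c2) = B
(r4,c5) = H
(r5,c5) = B
(r1,c3) = H
(r2,c2) = Li
(r2,c3) = B
(r2,c5) = He
(r4,c3) = Li
(r5,c3) = Be

B He H Li Be / H Li B Be He / Be B He H Li / He Be Li B H / Li H Be He B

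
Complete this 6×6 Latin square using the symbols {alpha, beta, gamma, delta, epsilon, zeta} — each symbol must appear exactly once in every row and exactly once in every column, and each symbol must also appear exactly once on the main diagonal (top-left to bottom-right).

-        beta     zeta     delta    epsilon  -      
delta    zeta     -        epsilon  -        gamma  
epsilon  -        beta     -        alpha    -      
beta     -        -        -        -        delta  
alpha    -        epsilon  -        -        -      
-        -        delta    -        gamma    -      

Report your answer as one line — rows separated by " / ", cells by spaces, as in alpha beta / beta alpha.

gamma beta zeta delta epsilon alpha / delta zeta alpha epsilon beta gamma / epsilon delta beta gamma alpha zeta / beta epsilon gamma alpha zeta delta / alpha gamma epsilon zeta delta beta / zeta alpha delta beta gamma epsilon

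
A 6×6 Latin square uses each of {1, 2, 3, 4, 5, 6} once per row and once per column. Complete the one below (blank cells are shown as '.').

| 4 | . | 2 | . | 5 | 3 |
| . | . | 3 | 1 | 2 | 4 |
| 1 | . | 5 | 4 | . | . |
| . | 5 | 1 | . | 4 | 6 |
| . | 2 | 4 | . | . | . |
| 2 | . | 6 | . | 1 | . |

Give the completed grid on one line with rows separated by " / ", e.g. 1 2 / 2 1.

4 1 2 6 5 3 / 5 6 3 1 2 4 / 1 3 5 4 6 2 / 3 5 1 2 4 6 / 6 2 4 5 3 1 / 2 4 6 3 1 5

At row 1, column 4: row 1 has {2,3,4,5}; column 4 has {1,4}; that leaves 6.
At row 2, column 2: row 2 has {1,2,3,4}; column 2 has {2,5}; that leaves 6.
At row 3, column 2: row 3 has {1,4,5}; column 2 has {2,5,6}; that leaves 3.
At row 3, column 5: row 3 has {1,3,4,5}; column 5 has {1,2,4,5}; that leaves 6.
At row 3, column 6: row 3 has {1,3,4,5,6}; column 6 has {3,4,6}; that leaves 2.
At row 4, column 1: row 4 has {1,4,5,6}; column 1 has {1,2,4}; that leaves 3.
At row 4, column 4: row 4 has {1,3,4,5,6}; column 4 has {1,4,6}; that leaves 2.
At row 5, column 5: row 5 has {2,4}; column 5 has {1,2,4,5,6}; that leaves 3.
At row 6, column 2: row 6 has {1,2,6}; column 2 has {2,3,5,6}; that leaves 4.
At row 6, column 6: row 6 has {1,2,4,6}; column 6 has {2,3,4,6}; that leaves 5.
At row 1, column 2: row 1 has {2,3,4,5,6}; column 2 has {2,3,4,5,6}; that leaves 1.
At row 2, column 1: row 2 has {1,2,3,4,6}; column 1 has {1,2,3,4}; that leaves 5.
At row 5, column 1: row 5 has {2,3,4}; column 1 has {1,2,3,4,5}; that leaves 6.
At row 5, column 4: row 5 has {2,3,4,6}; column 4 has {1,2,4,6}; that leaves 5.
At row 5, column 6: row 5 has {2,3,4,5,6}; column 6 has {2,3,4,5,6}; that leaves 1.
At row 6, column 4: row 6 has {1,2,4,5,6}; column 4 has {1,2,4,5,6}; that leaves 3.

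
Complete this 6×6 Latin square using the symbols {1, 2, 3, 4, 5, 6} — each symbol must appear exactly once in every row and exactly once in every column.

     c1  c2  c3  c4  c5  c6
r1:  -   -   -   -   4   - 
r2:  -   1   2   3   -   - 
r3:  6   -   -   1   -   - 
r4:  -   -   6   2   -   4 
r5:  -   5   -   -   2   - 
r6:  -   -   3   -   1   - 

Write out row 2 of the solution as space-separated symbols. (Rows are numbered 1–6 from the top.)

4 1 2 3 6 5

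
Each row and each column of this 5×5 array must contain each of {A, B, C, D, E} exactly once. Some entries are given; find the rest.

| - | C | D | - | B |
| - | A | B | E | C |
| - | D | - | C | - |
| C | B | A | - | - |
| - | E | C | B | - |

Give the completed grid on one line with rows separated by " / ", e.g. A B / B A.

E C D A B / D A B E C / B D E C A / C B A D E / A E C B D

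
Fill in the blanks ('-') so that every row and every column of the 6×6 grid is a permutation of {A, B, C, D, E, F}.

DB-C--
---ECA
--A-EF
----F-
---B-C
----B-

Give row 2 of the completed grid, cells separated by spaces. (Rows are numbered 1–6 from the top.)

Cell (r1,c5): row 1 has {B,C,D}; column 5 has {B,C,E,F} → A.
Cell (r1,c6): row 1 has {A,B,C,D}; column 6 has {A,C,F} → E.
Cell (r3,c4): row 3 has {A,E,F}; column 4 has {B,C,E} → D.
Cell (r4,c4): row 4 has {F}; column 4 has {B,C,D,E} → A.
Cell (r5,c5): row 5 has {B,C}; column 5 has {A,B,C,E,F} → D.
Cell (r6,c4): row 6 has {B}; column 4 has {A,B,C,D,E} → F.
Cell (r6,c6): row 6 has {B,F}; column 6 has {A,C,E,F} → D.
Cell (r1,c3): row 1 has {A,B,C,D,E}; column 3 has {A} → F.
Cell (r3,c2): row 3 has {A,D,E,F}; column 2 has {B} → C.
Cell (r4,c6): row 4 has {A,F}; column 6 has {A,C,D,E,F} → B.
Cell (r5,c3): row 5 has {B,C,D}; column 3 has {A,F} → E.
Cell (r6,c3): row 6 has {B,D,F}; column 3 has {A,E,F} → C.
Cell (r3,c1): row 3 has {A,C,D,E,F}; column 1 has {D} → B.
Cell (r4,c3): row 4 has {A,B,F}; column 3 has {A,C,E,F} → D.
Cell (r2,c1): row 2 has {A,C,E}; column 1 has {B,D} → F.
Cell (r2,c2): row 2 has {A,C,E,F}; column 2 has {B,C} → D.
Cell (r2,c3): row 2 has {A,C,D,E,F}; column 3 has {A,C,D,E,F} → B.

F D B E C A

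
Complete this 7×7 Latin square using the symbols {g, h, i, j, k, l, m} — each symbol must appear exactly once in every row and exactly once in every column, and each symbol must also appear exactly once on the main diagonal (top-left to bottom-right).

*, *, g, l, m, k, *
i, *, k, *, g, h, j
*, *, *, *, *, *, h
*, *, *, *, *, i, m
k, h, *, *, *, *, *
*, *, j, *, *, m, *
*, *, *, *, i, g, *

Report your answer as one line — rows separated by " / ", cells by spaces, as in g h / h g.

h j g l m k i / i l k m g h j / m g i k l j h / j k l g h i m / k h m i j l g / g i j h k m l / l m h j i g k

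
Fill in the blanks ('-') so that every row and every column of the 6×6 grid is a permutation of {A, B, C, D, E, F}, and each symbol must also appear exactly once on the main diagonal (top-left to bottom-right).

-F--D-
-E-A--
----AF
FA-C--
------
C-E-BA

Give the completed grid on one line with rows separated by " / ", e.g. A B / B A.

B F A E D C / D E F A C B / E C D B A F / F A B C E D / A B C D F E / C D E F B A

(r1,c1) = B
(r1,c4) = E
(r1,c6) = C
(r2,c1) = D
(r2,c6) = B
(r3,c1) = E
(r3,c3) = D
(r3,c4) = B
(r4,c3) = B
(r4,c5) = E
(r4,c6) = D
(r5,c1) = A
(r5,c5) = F
(r5,c6) = E
(r6,c2) = D
(r6,c4) = F
(r1,c3) = A
(r2,c5) = C
(r3,c2) = C
(r5,c2) = B
(r5,c3) = C
(r5,c4) = D
(r2,c3) = F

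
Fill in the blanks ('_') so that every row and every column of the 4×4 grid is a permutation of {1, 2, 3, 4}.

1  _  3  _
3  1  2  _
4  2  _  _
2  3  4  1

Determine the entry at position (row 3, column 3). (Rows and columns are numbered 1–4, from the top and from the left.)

(r1,c2) = 4
(r1,c4) = 2
(r2,c4) = 4
(r3,c3) = 1

1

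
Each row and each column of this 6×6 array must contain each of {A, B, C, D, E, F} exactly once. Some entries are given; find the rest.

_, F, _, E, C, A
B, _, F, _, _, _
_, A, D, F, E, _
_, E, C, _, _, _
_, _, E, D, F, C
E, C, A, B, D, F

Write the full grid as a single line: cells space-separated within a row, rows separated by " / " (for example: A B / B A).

D F B E C A / B D F C A E / C A D F E B / F E C A B D / A B E D F C / E C A B D F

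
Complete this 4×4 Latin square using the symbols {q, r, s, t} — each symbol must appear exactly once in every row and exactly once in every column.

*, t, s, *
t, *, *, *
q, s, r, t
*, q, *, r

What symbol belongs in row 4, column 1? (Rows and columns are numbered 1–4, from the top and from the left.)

(r1,c1) = r
(r1,c4) = q
(r2,c2) = r
(r2,c3) = q
(r2,c4) = s
(r4,c1) = s

s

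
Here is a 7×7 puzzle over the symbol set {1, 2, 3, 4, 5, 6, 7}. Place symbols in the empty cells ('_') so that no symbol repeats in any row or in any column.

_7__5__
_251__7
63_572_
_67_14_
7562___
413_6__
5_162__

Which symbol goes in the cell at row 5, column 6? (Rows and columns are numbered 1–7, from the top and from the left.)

At row 2, column 1: row 2 has {1,2,5,7}; column 1 has {4,5,6,7}; that leaves 3.
At row 2, column 5: row 2 has {1,2,3,5,7}; column 5 has {1,2,5,6,7}; that leaves 4.
At row 2, column 6: row 2 has {1,2,3,4,5,7}; column 6 has {2,4}; that leaves 6.
At row 3, column 3: row 3 has {2,3,5,6,7}; column 3 has {1,3,5,6,7}; that leaves 4.
At row 3, column 7: row 3 has {2,3,4,5,6,7}; column 7 has {7}; that leaves 1.
At row 4, column 1: row 4 has {1,4,6,7}; column 1 has {3,4,5,6,7}; that leaves 2.
At row 4, column 4: row 4 has {1,2,4,6,7}; column 4 has {1,2,5,6}; that leaves 3.
At row 4, column 7: row 4 has {1,2,3,4,6,7}; column 7 has {1,7}; that leaves 5.
At row 5, column 5: row 5 has {2,5,6,7}; column 5 has {1,2,4,5,6,7}; that leaves 3.
At row 5, column 6: row 5 has {2,3,5,6,7}; column 6 has {2,4,6}; that leaves 1.

1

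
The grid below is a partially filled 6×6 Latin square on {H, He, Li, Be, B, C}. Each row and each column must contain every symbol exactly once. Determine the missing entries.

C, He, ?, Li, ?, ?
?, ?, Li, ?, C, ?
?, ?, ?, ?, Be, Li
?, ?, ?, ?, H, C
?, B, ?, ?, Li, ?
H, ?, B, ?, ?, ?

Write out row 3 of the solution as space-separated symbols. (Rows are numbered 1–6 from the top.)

B C H He Be Li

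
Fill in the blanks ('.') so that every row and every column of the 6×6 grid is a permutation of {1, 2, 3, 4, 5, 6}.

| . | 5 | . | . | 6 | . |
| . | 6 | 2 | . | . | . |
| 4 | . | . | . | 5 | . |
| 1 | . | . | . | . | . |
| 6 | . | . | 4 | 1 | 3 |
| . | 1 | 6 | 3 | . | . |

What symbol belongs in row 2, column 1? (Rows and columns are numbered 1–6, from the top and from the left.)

5

(r5,c2): row 5 has {1,3,4,6}; column 2 has {1,5,6}, so it must be 2.
(r5,c3): row 5 has {1,2,3,4,6}; column 3 has {2,6}, so it must be 5.
(r3,c2): row 3 has {4,5}; column 2 has {1,2,5,6}, so it must be 3.
(r3,c3): row 3 has {3,4,5}; column 3 has {2,5,6}, so it must be 1.
(r4,c2): row 4 has {1}; column 2 has {1,2,3,5,6}, so it must be 4.
(r4,c3): row 4 has {1,4}; column 3 has {1,2,5,6}, so it must be 3.
(r4,c5): row 4 has {1,3,4}; column 5 has {1,5,6}, so it must be 2.
(r6,c5): row 6 has {1,3,6}; column 5 has {1,2,5,6}, so it must be 4.
(r1,c3): row 1 has {5,6}; column 3 has {1,2,3,5,6}, so it must be 4.
(r2,c5): row 2 has {2,6}; column 5 has {1,2,4,5,6}, so it must be 3.
(r2,c1): row 2 has {2,3,6}; column 1 has {1,4,6}, so it must be 5.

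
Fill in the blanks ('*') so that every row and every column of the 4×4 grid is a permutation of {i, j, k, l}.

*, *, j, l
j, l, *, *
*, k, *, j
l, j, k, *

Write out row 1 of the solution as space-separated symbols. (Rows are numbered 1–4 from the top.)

k i j l

At row 1, column 2: row 1 has {j,l}; column 2 has {j,k,l}; that leaves i.
At row 2, column 3: row 2 has {j,l}; column 3 has {j,k}; that leaves i.
At row 2, column 4: row 2 has {i,j,l}; column 4 has {j,l}; that leaves k.
At row 3, column 1: row 3 has {j,k}; column 1 has {j,l}; that leaves i.
At row 3, column 3: row 3 has {i,j,k}; column 3 has {i,j,k}; that leaves l.
At row 4, column 4: row 4 has {j,k,l}; column 4 has {j,k,l}; that leaves i.
At row 1, column 1: row 1 has {i,j,l}; column 1 has {i,j,l}; that leaves k.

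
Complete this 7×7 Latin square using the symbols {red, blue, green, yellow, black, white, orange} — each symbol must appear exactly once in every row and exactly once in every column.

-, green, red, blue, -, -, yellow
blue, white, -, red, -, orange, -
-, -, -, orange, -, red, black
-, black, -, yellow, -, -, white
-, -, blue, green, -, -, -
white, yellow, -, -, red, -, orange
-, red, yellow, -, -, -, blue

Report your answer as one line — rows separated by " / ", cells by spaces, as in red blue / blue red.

orange green red blue black white yellow / blue white black red yellow orange green / yellow blue white orange green red black / red black orange yellow blue green white / black orange blue green white yellow red / white yellow green black red blue orange / green red yellow white orange black blue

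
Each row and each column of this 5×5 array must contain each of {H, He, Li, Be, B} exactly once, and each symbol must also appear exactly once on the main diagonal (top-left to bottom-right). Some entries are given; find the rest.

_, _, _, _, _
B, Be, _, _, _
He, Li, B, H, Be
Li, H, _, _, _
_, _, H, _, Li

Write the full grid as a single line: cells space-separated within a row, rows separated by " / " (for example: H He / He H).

(r1,c1) = H
(r4,c4) = He
(r4,c5) = B
(r5,c1) = Be
(r5,c4) = B
(r1,c5) = He
(r2,c4) = Li
(r2,c5) = H
(r4,c3) = Be
(r5,c2) = He
(r1,c2) = B
(r1,c3) = Li
(r1,c4) = Be
(r2,c3) = He

H B Li Be He / B Be He Li H / He Li B H Be / Li H Be He B / Be He H B Li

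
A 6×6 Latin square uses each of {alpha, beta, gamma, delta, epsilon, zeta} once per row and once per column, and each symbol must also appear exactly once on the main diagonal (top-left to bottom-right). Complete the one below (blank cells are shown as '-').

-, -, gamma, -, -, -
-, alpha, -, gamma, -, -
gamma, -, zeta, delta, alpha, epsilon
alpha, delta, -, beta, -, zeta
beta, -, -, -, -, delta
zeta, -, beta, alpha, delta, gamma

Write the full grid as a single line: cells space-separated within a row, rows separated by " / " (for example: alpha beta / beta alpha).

At row 2, column 6: row 2 has {alpha,gamma}; column 6 has {gamma,delta,epsilon,zeta}; that leaves beta.
At row 3, column 2: row 3 has {alpha,gamma,delta,epsilon,zeta}; column 2 has {alpha,delta}; that leaves beta.
At row 4, column 3: row 4 has {alpha,beta,delta,zeta}; column 3 has {beta,gamma,zeta}; that leaves epsilon.
At row 4, column 5: row 4 has {alpha,beta,delta,epsilon,zeta}; column 5 has {alpha,delta}; that leaves gamma.
At row 5, column 3: row 5 has {beta,delta}; column 3 has {beta,gamma,epsilon,zeta}; that leaves alpha.
At row 5, column 5: row 5 has {alpha,beta,delta}; column 5 has {alpha,gamma,delta}; the diagonal has {alpha,beta,gamma,zeta}; that leaves epsilon.
At row 6, column 2: row 6 has {alpha,beta,gamma,delta,zeta}; column 2 has {alpha,beta,delta}; that leaves epsilon.
At row 1, column 1: row 1 has {gamma}; column 1 has {alpha,beta,gamma,zeta}; the diagonal has {alpha,beta,gamma,epsilon,zeta}; that leaves delta.
At row 1, column 2: row 1 has {gamma,delta}; column 2 has {alpha,beta,delta,epsilon}; that leaves zeta.
At row 1, column 4: row 1 has {gamma,delta,zeta}; column 4 has {alpha,beta,gamma,delta}; that leaves epsilon.
At row 1, column 5: row 1 has {gamma,delta,epsilon,zeta}; column 5 has {alpha,gamma,delta,epsilon}; that leaves beta.
At row 1, column 6: row 1 has {beta,gamma,delta,epsilon,zeta}; column 6 has {beta,gamma,delta,epsilon,zeta}; that leaves alpha.
At row 2, column 1: row 2 has {alpha,beta,gamma}; column 1 has {alpha,beta,gamma,delta,zeta}; that leaves epsilon.
At row 2, column 3: row 2 has {alpha,beta,gamma,epsilon}; column 3 has {alpha,beta,gamma,epsilon,zeta}; that leaves delta.
At row 2, column 5: row 2 has {alpha,beta,gamma,delta,epsilon}; column 5 has {alpha,beta,gamma,delta,epsilon}; that leaves zeta.
At row 5, column 2: row 5 has {alpha,beta,delta,epsilon}; column 2 has {alpha,beta,delta,epsilon,zeta}; that leaves gamma.
At row 5, column 4: row 5 has {alpha,beta,gamma,delta,epsilon}; column 4 has {alpha,beta,gamma,delta,epsilon}; that leaves zeta.

delta zeta gamma epsilon beta alpha / epsilon alpha delta gamma zeta beta / gamma beta zeta delta alpha epsilon / alpha delta epsilon beta gamma zeta / beta gamma alpha zeta epsilon delta / zeta epsilon beta alpha delta gamma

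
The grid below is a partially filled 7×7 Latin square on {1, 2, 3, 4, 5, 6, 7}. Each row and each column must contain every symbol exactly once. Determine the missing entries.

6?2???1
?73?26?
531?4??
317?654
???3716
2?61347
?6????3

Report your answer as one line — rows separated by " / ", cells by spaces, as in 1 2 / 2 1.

6 4 2 7 5 3 1 / 1 7 3 4 2 6 5 / 5 3 1 6 4 7 2 / 3 1 7 2 6 5 4 / 4 2 5 3 7 1 6 / 2 5 6 1 3 4 7 / 7 6 4 5 1 2 3

Cell (r1,c5): row 1 has {1,2,6}; column 5 has {2,3,4,6,7} → 5.
Cell (r2,c7): row 2 has {2,3,6,7}; column 7 has {1,3,4,6,7} → 5.
Cell (r3,c7): row 3 has {1,3,4,5}; column 7 has {1,3,4,5,6,7} → 2.
Cell (r4,c4): row 4 has {1,3,4,5,6,7}; column 4 has {1,3} → 2.
Cell (r5,c1): row 5 has {1,3,6,7}; column 1 has {2,3,5,6} → 4.
Cell (r5,c3): row 5 has {1,3,4,6,7}; column 3 has {1,2,3,6,7} → 5.
Cell (r6,c2): row 6 has {1,2,3,4,6,7}; column 2 has {1,3,6,7} → 5.
Cell (r7,c3): row 7 has {3,6}; column 3 has {1,2,3,5,6,7} → 4.
Cell (r7,c5): row 7 has {3,4,6}; column 5 has {2,3,4,5,6,7} → 1.
Cell (r1,c2): row 1 has {1,2,5,6}; column 2 has {1,3,5,6,7} → 4.
Cell (r1,c4): row 1 has {1,2,4,5,6}; column 4 has {1,2,3} → 7.
Cell (r1,c6): row 1 has {1,2,4,5,6,7}; column 6 has {1,4,5,6} → 3.
Cell (r2,c1): row 2 has {2,3,5,6,7}; column 1 has {2,3,4,5,6} → 1.
Cell (r2,c4): row 2 has {1,2,3,5,6,7}; column 4 has {1,2,3,7} → 4.
Cell (r3,c4): row 3 has {1,2,3,4,5}; column 4 has {1,2,3,4,7} → 6.
Cell (r3,c6): row 3 has {1,2,3,4,5,6}; column 6 has {1,3,4,5,6} → 7.
Cell (r5,c2): row 5 has {1,3,4,5,6,7}; column 2 has {1,3,4,5,6,7} → 2.
Cell (r7,c1): row 7 has {1,3,4,6}; column 1 has {1,2,3,4,5,6} → 7.
Cell (r7,c4): row 7 has {1,3,4,6,7}; column 4 has {1,2,3,4,6,7} → 5.
Cell (r7,c6): row 7 has {1,3,4,5,6,7}; column 6 has {1,3,4,5,6,7} → 2.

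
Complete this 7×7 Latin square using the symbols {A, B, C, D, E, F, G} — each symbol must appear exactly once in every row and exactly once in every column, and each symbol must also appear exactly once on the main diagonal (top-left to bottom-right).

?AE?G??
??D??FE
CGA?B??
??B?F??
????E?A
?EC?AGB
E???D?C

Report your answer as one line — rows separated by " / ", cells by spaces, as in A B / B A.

F A E C G B D / G B D A C F E / C G A E B D F / A C B D F E G / B D F G E C A / D E C F A G B / E F G B D A C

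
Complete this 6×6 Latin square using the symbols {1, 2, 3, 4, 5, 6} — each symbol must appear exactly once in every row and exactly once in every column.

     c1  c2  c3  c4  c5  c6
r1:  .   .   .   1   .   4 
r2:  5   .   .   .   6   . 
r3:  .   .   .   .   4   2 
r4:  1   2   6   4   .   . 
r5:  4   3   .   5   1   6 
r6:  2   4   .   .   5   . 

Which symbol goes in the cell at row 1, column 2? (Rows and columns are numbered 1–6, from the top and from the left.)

6

(r2,c2) = 1
(r2,c6) = 3
(r4,c5) = 3
(r4,c6) = 5
(r5,c3) = 2
(r6,c6) = 1
(r1,c5) = 2
(r2,c3) = 4
(r2,c4) = 2
(r6,c3) = 3
(r6,c4) = 6
(r1,c3) = 5
(r3,c3) = 1
(r3,c4) = 3
(r1,c2) = 6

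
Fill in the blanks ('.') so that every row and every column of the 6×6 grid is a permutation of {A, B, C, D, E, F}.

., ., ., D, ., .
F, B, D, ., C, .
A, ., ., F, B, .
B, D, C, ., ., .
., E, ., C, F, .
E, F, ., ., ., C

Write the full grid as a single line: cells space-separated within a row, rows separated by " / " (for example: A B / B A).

C A F D E B / F B D A C E / A C E F B D / B D C E A F / D E B C F A / E F A B D C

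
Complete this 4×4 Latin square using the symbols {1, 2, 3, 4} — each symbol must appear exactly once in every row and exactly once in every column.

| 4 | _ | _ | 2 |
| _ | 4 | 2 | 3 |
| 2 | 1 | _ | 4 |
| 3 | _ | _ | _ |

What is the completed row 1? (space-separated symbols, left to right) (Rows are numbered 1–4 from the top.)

(r1,c2): row 1 has {2,4}; column 2 has {1,4}, so it must be 3.
(r1,c3): row 1 has {2,3,4}; column 3 has {2}, so it must be 1.

4 3 1 2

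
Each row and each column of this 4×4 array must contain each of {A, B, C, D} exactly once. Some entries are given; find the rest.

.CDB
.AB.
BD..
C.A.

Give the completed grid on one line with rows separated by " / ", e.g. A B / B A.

A C D B / D A B C / B D C A / C B A D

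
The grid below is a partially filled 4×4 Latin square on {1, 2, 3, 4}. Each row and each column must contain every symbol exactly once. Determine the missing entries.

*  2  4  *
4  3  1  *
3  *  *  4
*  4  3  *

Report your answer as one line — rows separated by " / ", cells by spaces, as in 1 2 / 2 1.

1 2 4 3 / 4 3 1 2 / 3 1 2 4 / 2 4 3 1

(r1,c1) = 1
(r1,c4) = 3
(r2,c4) = 2
(r3,c2) = 1
(r3,c3) = 2
(r4,c1) = 2
(r4,c4) = 1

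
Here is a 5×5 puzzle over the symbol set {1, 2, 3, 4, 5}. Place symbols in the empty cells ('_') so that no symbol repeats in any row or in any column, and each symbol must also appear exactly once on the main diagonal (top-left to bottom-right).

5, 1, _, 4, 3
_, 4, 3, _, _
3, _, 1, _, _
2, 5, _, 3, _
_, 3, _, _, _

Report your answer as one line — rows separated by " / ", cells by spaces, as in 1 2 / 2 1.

5 1 2 4 3 / 1 4 3 2 5 / 3 2 1 5 4 / 2 5 4 3 1 / 4 3 5 1 2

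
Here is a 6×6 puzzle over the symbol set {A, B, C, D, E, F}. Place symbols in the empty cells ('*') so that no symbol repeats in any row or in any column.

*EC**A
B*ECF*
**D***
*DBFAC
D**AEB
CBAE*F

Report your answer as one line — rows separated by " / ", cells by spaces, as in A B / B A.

F E C D B A / B A E C F D / A F D B C E / E D B F A C / D C F A E B / C B A E D F

row 1 has {A,C,E}; column 1 has {B,C,D} — only F is left for (r1,c1).
row 2 has {B,C,E,F}; column 2 has {B,D,E} — only A is left for (r2,c2).
row 2 has {A,B,C,E,F}; column 6 has {A,B,C,F} — only D is left for (r2,c6).
row 3 has {D}; column 4 has {A,C,E,F} — only B is left for (r3,c4).
row 3 has {B,D}; column 5 has {A,E,F} — only C is left for (r3,c5).
row 3 has {B,C,D}; column 6 has {A,B,C,D,F} — only E is left for (r3,c6).
row 4 has {A,B,C,D,F}; column 1 has {B,C,D,F} — only E is left for (r4,c1).
row 5 has {A,B,D,E}; column 3 has {A,B,C,D,E} — only F is left for (r5,c3).
row 6 has {A,B,C,E,F}; column 5 has {A,C,E,F} — only D is left for (r6,c5).
row 1 has {A,C,E,F}; column 4 has {A,B,C,E,F} — only D is left for (r1,c4).
row 1 has {A,C,D,E,F}; column 5 has {A,C,D,E,F} — only B is left for (r1,c5).
row 3 has {B,C,D,E}; column 1 has {B,C,D,E,F} — only A is left for (r3,c1).
row 3 has {A,B,C,D,E}; column 2 has {A,B,D,E} — only F is left for (r3,c2).
row 5 has {A,B,D,E,F}; column 2 has {A,B,D,E,F} — only C is left for (r5,c2).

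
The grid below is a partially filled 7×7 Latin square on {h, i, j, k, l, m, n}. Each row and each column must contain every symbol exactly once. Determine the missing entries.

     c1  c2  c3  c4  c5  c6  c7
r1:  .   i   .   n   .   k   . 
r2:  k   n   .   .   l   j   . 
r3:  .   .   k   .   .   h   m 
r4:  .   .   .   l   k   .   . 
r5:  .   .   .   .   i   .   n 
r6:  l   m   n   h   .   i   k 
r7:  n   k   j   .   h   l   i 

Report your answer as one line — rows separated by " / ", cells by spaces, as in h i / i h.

j i h n m k l / k n m i l j h / i l k j n h m / m h i l k n j / h j l k i m n / l m n h j i k / n k j m h l i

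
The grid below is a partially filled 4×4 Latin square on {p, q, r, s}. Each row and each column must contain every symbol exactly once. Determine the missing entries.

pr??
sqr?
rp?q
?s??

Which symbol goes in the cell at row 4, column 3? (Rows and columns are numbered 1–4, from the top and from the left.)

p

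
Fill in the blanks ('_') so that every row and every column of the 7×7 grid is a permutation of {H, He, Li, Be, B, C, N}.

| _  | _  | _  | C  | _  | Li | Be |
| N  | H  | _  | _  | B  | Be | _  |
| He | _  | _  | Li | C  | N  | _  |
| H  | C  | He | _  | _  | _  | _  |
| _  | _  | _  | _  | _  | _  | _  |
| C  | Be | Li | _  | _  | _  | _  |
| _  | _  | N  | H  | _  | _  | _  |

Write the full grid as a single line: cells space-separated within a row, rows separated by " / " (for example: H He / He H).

B N H C He Li Be / N H C He B Be Li / He B Be Li C N H / H C He Be Li B N / Be Li B N H He C / C Be Li B N H He / Li He N H Be C B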